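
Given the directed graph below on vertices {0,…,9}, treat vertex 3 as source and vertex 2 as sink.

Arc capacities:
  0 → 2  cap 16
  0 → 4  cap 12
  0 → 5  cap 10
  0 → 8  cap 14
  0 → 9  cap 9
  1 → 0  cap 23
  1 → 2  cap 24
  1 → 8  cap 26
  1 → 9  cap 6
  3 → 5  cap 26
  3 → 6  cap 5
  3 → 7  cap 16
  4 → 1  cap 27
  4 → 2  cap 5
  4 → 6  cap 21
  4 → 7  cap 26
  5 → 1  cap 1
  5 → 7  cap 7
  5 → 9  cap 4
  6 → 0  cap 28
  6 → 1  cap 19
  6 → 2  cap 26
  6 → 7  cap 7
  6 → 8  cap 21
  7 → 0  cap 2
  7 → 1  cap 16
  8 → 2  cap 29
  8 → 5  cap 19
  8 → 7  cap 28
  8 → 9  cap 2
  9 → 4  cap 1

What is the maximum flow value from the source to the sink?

Maximum flow value: 25

augment #1: 3→6→2 bottleneck 5, total now 5
augment #2: 3→5→1→2 bottleneck 1, total now 6
augment #3: 3→7→0→2 bottleneck 2, total now 8
augment #4: 3→7→1→2 bottleneck 14, total now 22
augment #5: 3→5→7→1→2 bottleneck 2, total now 24
augment #6: 3→5→9→4→2 bottleneck 1, total now 25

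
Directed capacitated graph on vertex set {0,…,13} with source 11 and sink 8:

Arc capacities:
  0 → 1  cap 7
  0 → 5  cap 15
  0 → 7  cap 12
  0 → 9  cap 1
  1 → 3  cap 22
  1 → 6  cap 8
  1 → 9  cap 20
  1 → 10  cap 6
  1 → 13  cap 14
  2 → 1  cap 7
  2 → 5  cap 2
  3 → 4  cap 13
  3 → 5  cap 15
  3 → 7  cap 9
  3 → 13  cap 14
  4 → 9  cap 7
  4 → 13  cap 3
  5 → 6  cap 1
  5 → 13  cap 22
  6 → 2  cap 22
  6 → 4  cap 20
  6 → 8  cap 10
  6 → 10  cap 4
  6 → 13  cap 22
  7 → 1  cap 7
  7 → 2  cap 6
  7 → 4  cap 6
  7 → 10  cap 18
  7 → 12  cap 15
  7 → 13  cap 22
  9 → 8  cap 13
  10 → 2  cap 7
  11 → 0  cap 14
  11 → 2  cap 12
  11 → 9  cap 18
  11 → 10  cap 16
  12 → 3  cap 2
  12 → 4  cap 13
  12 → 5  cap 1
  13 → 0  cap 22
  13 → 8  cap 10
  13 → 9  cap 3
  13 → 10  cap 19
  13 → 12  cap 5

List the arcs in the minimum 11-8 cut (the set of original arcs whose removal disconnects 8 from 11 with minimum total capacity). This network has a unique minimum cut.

augment #1: 11→9→8 push 13
augment #2: 11→0→1→6→8 push 7
augment #3: 11→0→5→6→8 push 1
augment #4: 11→0→5→13→8 push 6
augment #5: 11→2→1→6→8 push 1
augment #6: 11→2→1→13→8 push 4
max flow = 32; residual-reachable set from 11 gives S-side
cut edges (S→T): {(1,6), (5,6), (9,8), (13,8)} total cap 32

Min-cut arcs: {(1,6), (5,6), (9,8), (13,8)} (total capacity 32)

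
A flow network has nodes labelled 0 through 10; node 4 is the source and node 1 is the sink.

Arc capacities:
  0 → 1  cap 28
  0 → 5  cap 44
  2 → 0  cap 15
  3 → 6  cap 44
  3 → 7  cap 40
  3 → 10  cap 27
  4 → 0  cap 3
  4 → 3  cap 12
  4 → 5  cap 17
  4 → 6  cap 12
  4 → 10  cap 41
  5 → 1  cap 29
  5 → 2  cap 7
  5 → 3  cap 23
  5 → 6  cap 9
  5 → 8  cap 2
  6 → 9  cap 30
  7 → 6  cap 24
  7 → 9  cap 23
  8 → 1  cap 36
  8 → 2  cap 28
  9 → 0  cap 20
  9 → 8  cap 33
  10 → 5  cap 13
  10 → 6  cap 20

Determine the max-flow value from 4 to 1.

Maximum flow value: 75

augment #1: 4→0→1 bottleneck 3, total now 3
augment #2: 4→5→1 bottleneck 17, total now 20
augment #3: 4→10→5→1 bottleneck 12, total now 32
augment #4: 4→6→9→0→1 bottleneck 12, total now 44
augment #5: 4→10→5→8→1 bottleneck 1, total now 45
augment #6: 4→3→6→9→0→1 bottleneck 8, total now 53
augment #7: 4→3→6→9→8→1 bottleneck 4, total now 57
augment #8: 4→10→6→9→8→1 bottleneck 6, total now 63
augment #9: 4→10→6→3→7→9→8→1 bottleneck 12, total now 75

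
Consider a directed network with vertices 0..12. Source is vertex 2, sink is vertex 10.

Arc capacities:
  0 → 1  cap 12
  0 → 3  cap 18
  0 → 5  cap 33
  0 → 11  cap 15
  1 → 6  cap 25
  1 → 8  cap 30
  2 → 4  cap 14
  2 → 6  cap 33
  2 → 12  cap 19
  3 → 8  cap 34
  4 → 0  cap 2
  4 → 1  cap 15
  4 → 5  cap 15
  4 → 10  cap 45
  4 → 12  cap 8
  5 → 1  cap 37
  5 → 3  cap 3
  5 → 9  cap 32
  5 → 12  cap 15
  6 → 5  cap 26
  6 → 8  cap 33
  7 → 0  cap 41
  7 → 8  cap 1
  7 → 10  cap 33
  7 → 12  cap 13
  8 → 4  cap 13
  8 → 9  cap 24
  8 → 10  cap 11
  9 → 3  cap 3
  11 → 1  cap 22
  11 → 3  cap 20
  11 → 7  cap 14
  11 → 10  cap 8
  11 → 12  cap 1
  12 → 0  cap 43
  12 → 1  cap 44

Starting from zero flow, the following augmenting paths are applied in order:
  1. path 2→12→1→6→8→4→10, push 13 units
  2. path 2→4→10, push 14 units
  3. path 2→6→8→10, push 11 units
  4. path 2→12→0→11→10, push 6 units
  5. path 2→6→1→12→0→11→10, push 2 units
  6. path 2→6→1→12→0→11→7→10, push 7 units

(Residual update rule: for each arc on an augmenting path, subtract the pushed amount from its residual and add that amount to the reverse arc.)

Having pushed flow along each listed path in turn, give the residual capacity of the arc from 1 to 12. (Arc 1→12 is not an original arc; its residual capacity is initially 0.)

Residual capacity of (1,12): 4

after path 1 (2→12→1→6→8→4→10, push 13): res(1,12)=13
after path 2 (2→4→10, push 14): res(1,12)=13
after path 3 (2→6→8→10, push 11): res(1,12)=13
after path 4 (2→12→0→11→10, push 6): res(1,12)=13
after path 5 (2→6→1→12→0→11→10, push 2): res(1,12)=11
after path 6 (2→6→1→12→0→11→7→10, push 7): res(1,12)=4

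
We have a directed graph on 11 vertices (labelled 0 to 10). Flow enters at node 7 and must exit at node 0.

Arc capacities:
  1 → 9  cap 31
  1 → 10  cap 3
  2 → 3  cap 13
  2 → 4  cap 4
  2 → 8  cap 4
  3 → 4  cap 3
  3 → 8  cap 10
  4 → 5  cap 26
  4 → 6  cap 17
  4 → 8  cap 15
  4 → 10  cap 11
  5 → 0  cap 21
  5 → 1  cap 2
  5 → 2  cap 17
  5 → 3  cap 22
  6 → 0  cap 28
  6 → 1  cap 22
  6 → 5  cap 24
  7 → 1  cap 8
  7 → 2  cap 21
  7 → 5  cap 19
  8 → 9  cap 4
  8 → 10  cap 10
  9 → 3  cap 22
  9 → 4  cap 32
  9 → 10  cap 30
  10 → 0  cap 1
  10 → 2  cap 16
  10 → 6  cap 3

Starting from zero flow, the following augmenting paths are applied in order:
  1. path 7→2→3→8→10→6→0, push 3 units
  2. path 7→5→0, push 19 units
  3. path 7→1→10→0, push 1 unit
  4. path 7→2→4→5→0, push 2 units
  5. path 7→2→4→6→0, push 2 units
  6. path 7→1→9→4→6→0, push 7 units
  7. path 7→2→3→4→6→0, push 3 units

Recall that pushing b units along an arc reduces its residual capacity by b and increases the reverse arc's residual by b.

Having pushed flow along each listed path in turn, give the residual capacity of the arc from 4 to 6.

after path 1 (7→2→3→8→10→6→0, push 3): res(4,6)=17
after path 2 (7→5→0, push 19): res(4,6)=17
after path 3 (7→1→10→0, push 1): res(4,6)=17
after path 4 (7→2→4→5→0, push 2): res(4,6)=17
after path 5 (7→2→4→6→0, push 2): res(4,6)=15
after path 6 (7→1→9→4→6→0, push 7): res(4,6)=8
after path 7 (7→2→3→4→6→0, push 3): res(4,6)=5

Residual capacity of (4,6): 5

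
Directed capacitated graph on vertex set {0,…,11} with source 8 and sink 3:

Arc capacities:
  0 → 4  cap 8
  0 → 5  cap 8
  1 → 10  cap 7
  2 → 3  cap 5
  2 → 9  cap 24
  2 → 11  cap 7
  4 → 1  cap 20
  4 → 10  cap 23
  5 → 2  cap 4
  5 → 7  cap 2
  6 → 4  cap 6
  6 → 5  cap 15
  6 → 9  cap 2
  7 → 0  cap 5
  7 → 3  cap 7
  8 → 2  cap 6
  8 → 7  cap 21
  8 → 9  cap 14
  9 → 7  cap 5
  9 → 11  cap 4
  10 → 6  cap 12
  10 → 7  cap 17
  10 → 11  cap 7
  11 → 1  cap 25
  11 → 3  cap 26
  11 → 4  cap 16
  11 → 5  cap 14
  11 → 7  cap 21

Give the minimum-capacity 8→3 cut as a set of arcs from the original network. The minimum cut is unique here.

Min-cut arcs: {(7,0), (7,3), (8,2), (9,11)} (total capacity 22)

augment #1: 8→2→3 push 5
augment #2: 8→7→3 push 7
augment #3: 8→2→11→3 push 1
augment #4: 8→9→11→3 push 4
augment #5: 8→7→0→4→10→11→3 push 5
max flow = 22; residual-reachable set from 8 gives S-side
cut edges (S→T): {(7,0), (7,3), (8,2), (9,11)} total cap 22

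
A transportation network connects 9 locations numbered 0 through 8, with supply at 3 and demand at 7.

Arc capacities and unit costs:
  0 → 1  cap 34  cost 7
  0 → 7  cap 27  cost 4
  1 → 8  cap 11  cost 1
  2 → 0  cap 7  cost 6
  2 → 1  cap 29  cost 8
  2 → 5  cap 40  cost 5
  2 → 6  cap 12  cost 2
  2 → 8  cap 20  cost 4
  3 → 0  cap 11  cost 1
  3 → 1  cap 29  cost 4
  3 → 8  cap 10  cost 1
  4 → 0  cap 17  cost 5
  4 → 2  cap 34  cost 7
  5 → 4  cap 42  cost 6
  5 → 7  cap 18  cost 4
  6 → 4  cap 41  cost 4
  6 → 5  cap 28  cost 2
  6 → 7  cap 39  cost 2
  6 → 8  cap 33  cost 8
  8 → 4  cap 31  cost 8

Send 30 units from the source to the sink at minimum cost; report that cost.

shortest-cost path #1: 3→0→7 push 11 @ unit cost 5 (adds 55)
shortest-cost path #2: 3→8→4→0→7 push 10 @ unit cost 18 (adds 180)
shortest-cost path #3: 3→1→8→4→0→7 push 6 @ unit cost 22 (adds 132)
shortest-cost path #4: 3→1→8→4→2→6→7 push 3 @ unit cost 24 (adds 72)
total cost = 439

Minimum cost for 30 units: 439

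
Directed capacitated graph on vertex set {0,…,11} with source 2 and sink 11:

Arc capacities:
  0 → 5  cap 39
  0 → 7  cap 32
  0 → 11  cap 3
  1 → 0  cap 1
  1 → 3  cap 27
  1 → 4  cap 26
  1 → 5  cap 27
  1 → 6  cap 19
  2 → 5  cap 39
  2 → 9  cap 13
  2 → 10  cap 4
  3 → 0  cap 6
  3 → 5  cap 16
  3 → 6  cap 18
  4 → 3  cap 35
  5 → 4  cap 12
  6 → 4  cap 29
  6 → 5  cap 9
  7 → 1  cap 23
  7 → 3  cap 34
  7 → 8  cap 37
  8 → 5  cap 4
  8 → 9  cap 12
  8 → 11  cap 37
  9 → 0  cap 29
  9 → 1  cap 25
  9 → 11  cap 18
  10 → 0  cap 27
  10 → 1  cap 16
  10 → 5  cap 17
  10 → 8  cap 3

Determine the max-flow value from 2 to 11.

Maximum flow value: 23

augment #1: 2→9→11 bottleneck 13, total now 13
augment #2: 2→10→0→11 bottleneck 3, total now 16
augment #3: 2→10→8→11 bottleneck 1, total now 17
augment #4: 2→5→4→3→0→7→8→11 bottleneck 6, total now 23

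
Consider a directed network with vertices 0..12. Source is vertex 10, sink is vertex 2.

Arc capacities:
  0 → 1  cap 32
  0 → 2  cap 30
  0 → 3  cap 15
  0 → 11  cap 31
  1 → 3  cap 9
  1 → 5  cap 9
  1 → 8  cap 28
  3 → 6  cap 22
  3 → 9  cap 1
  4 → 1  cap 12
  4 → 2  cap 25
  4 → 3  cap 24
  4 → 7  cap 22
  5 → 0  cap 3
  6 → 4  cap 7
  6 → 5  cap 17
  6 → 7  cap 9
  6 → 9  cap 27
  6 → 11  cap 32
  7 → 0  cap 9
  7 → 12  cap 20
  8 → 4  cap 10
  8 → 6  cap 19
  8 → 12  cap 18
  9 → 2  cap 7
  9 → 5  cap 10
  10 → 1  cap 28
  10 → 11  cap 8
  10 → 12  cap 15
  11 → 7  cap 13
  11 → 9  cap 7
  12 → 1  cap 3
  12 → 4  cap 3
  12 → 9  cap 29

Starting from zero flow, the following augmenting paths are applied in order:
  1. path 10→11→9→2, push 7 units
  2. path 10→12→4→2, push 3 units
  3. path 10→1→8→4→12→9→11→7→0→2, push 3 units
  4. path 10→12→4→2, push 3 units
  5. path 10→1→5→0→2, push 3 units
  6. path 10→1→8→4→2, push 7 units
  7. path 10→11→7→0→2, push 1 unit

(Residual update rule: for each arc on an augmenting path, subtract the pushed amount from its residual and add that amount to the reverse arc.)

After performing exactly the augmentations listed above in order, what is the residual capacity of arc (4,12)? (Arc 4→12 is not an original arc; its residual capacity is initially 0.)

Residual capacity of (4,12): 3

after path 1 (10→11→9→2, push 7): res(4,12)=0
after path 2 (10→12→4→2, push 3): res(4,12)=3
after path 3 (10→1→8→4→12→9→11→7→0→2, push 3): res(4,12)=0
after path 4 (10→12→4→2, push 3): res(4,12)=3
after path 5 (10→1→5→0→2, push 3): res(4,12)=3
after path 6 (10→1→8→4→2, push 7): res(4,12)=3
after path 7 (10→11→7→0→2, push 1): res(4,12)=3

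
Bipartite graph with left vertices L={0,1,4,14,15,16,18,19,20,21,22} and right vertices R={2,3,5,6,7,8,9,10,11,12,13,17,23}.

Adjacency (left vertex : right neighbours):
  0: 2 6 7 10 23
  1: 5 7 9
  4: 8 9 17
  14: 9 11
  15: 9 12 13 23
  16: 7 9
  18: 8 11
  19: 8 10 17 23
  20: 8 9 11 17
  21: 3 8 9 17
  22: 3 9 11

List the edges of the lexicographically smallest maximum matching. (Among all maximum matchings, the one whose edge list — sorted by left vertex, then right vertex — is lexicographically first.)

|M| = 10 (so the lex-smallest maximum matching has 10 edges)
process left vertices in ascending order; for each, take the smallest-labelled available neighbour that still permits 10 edges overall, or leave it unmatched if none does
lex-smallest matching: {0-2, 1-5, 4-8, 14-9, 15-12, 16-7, 18-11, 19-10, 20-17, 21-3}

Lex-smallest maximum matching: {(0,2), (1,5), (4,8), (14,9), (15,12), (16,7), (18,11), (19,10), (20,17), (21,3)}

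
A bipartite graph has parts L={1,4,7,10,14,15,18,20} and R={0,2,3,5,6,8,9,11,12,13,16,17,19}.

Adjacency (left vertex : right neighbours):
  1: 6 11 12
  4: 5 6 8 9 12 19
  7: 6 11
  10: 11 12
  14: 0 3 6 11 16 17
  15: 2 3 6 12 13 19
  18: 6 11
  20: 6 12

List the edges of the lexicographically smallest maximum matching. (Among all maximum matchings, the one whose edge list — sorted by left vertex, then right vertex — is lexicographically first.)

Lex-smallest maximum matching: {(1,6), (4,5), (7,11), (10,12), (14,0), (15,2)}

|M| = 6 (so the lex-smallest maximum matching has 6 edges)
process left vertices in ascending order; for each, take the smallest-labelled available neighbour that still permits 6 edges overall, or leave it unmatched if none does
lex-smallest matching: {1-6, 4-5, 7-11, 10-12, 14-0, 15-2}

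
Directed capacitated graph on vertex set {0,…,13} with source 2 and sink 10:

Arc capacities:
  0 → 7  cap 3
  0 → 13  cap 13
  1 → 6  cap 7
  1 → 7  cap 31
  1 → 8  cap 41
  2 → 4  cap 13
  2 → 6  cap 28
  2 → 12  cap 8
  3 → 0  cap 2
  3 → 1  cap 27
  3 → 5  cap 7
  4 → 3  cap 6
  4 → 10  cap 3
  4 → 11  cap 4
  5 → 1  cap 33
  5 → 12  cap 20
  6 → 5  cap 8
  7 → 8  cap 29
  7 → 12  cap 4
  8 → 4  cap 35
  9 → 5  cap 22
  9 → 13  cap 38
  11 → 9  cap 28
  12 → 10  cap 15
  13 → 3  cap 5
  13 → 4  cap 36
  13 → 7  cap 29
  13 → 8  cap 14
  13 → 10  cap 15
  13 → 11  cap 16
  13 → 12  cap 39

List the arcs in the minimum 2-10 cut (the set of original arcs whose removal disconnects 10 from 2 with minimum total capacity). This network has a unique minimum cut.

augment #1: 2→4→10 push 3
augment #2: 2→12→10 push 8
augment #3: 2→6→5→12→10 push 7
augment #4: 2→4→3→0→13→10 push 2
augment #5: 2→4→11→9→13→10 push 4
max flow = 24; residual-reachable set from 2 gives S-side
cut edges (S→T): {(3,0), (4,10), (4,11), (12,10)} total cap 24

Min-cut arcs: {(3,0), (4,10), (4,11), (12,10)} (total capacity 24)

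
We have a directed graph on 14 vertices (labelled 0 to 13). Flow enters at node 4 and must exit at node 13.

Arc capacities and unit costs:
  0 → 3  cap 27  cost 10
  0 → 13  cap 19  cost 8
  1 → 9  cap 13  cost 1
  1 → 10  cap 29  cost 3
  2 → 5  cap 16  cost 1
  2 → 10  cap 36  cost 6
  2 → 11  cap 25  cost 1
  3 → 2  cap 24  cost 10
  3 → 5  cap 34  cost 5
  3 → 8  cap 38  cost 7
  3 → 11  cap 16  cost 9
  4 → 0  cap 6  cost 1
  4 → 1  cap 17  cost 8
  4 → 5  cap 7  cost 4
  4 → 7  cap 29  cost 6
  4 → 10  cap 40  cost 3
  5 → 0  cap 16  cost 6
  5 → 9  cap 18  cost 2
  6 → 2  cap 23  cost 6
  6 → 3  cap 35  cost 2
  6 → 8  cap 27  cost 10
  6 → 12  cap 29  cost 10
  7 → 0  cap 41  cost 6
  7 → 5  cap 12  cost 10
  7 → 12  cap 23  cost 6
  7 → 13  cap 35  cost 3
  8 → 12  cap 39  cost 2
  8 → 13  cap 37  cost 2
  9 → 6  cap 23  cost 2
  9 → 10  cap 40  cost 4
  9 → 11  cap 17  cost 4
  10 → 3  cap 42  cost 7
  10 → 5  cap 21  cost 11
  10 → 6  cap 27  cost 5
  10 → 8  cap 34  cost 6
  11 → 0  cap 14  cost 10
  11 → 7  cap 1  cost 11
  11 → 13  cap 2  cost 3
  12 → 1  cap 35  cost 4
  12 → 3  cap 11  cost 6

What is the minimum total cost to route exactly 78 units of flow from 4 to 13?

Minimum cost for 78 units: 843

shortest-cost path #1: 4→7→13 push 29 @ unit cost 9 (adds 261)
shortest-cost path #2: 4→0→13 push 6 @ unit cost 9 (adds 54)
shortest-cost path #3: 4→10→8→13 push 34 @ unit cost 11 (adds 374)
shortest-cost path #4: 4→5→9→11→13 push 2 @ unit cost 13 (adds 26)
shortest-cost path #5: 4→5→0→13 push 5 @ unit cost 18 (adds 90)
shortest-cost path #6: 4→10→3→8→13 push 2 @ unit cost 19 (adds 38)
total cost = 843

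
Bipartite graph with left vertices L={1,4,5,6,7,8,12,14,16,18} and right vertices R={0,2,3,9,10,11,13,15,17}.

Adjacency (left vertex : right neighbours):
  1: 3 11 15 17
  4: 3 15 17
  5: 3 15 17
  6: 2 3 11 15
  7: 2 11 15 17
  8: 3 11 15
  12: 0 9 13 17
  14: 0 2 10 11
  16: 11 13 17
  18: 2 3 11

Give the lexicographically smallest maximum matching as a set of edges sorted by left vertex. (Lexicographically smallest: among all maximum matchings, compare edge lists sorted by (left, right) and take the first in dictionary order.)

|M| = 8 (so the lex-smallest maximum matching has 8 edges)
process left vertices in ascending order; for each, take the smallest-labelled available neighbour that still permits 8 edges overall, or leave it unmatched if none does
lex-smallest matching: {1-3, 4-15, 5-17, 6-2, 7-11, 12-0, 14-10, 16-13}

Lex-smallest maximum matching: {(1,3), (4,15), (5,17), (6,2), (7,11), (12,0), (14,10), (16,13)}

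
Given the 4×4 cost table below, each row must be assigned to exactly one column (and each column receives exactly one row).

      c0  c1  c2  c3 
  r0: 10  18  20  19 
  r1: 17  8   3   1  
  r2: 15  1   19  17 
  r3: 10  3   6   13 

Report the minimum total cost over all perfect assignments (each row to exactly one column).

Minimum assignment cost: 18

optimal assignment: row0→col0 (cost 10), row1→col3 (cost 1), row2→col1 (cost 1), row3→col2 (cost 6)
total = 10 + 1 + 1 + 6 = 18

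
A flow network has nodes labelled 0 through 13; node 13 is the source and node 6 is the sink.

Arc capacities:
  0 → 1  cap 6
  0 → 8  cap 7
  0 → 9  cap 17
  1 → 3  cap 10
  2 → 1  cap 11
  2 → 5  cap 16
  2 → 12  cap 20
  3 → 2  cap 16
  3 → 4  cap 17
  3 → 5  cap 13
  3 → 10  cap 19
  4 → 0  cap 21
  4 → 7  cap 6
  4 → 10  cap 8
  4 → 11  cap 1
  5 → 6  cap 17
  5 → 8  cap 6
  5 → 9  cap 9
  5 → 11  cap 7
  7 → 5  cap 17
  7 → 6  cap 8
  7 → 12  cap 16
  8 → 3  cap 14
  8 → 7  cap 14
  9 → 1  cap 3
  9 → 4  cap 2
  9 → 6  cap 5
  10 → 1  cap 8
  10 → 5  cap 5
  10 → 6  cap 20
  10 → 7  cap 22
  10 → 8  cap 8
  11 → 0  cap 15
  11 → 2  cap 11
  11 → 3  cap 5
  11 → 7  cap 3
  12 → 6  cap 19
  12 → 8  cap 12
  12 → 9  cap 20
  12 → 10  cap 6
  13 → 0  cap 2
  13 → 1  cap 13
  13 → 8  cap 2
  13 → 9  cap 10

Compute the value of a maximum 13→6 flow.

augment #1: 13→9→6 bottleneck 5, total now 5
augment #2: 13→8→7→6 bottleneck 2, total now 7
augment #3: 13→0→8→7→6 bottleneck 2, total now 9
augment #4: 13→1→3→5→6 bottleneck 10, total now 19
augment #5: 13→9→4→7→6 bottleneck 2, total now 21

Maximum flow value: 21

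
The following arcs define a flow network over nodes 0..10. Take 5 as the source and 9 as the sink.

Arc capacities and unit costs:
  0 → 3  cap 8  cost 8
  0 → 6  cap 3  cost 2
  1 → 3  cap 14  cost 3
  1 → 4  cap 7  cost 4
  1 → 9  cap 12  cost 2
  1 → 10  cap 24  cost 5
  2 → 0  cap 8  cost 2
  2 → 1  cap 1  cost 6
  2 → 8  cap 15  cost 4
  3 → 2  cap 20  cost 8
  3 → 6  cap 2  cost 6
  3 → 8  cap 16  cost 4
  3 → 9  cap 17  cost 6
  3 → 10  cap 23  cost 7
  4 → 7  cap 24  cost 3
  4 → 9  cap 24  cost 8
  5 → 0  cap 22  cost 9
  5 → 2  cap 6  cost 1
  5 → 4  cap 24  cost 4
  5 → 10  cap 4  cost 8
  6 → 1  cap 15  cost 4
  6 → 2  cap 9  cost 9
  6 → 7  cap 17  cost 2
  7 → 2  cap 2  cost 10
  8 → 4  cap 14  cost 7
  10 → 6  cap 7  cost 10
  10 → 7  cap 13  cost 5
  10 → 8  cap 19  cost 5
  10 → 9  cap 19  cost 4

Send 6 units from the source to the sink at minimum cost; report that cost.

Minimum cost for 6 units: 66

shortest-cost path #1: 5→2→1→9 push 1 @ unit cost 9 (adds 9)
shortest-cost path #2: 5→2→0→6→1→9 push 3 @ unit cost 11 (adds 33)
shortest-cost path #3: 5→10→9 push 2 @ unit cost 12 (adds 24)
total cost = 66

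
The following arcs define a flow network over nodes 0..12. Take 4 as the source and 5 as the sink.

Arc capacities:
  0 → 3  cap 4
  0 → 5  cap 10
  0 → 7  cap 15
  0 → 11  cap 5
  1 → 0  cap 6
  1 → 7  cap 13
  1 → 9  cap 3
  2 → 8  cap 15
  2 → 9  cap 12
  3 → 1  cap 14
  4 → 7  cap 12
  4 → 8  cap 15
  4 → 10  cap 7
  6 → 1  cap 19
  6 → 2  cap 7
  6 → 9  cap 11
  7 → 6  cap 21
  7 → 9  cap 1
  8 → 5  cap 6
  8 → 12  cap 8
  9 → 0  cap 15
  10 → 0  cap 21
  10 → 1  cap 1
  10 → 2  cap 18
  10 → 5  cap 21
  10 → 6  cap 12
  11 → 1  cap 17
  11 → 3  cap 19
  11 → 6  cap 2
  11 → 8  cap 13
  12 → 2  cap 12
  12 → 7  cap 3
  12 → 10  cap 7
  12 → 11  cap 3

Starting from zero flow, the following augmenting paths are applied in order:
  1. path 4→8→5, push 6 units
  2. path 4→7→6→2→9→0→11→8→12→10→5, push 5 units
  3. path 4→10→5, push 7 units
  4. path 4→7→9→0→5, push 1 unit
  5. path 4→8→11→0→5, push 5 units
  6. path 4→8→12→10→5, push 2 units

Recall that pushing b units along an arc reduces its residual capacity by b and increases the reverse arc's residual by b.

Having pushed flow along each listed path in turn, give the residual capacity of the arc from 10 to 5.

Residual capacity of (10,5): 7

after path 1 (4→8→5, push 6): res(10,5)=21
after path 2 (4→7→6→2→9→0→11→8→12→10→5, push 5): res(10,5)=16
after path 3 (4→10→5, push 7): res(10,5)=9
after path 4 (4→7→9→0→5, push 1): res(10,5)=9
after path 5 (4→8→11→0→5, push 5): res(10,5)=9
after path 6 (4→8→12→10→5, push 2): res(10,5)=7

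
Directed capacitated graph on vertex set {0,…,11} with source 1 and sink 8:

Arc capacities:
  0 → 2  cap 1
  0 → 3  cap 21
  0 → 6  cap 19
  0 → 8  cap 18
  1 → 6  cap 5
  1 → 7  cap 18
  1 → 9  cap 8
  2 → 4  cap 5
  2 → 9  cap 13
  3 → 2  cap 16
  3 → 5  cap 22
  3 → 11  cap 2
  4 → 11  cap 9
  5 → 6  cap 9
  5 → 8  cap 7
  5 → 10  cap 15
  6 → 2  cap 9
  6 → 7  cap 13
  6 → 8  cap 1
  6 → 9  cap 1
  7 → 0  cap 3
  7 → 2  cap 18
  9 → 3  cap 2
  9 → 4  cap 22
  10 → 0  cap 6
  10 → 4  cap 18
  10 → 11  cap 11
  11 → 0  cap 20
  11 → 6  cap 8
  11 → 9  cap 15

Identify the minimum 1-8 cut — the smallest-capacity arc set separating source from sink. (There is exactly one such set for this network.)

Min-cut arcs: {(4,11), (6,8), (7,0), (9,3)} (total capacity 15)

augment #1: 1→6→8 push 1
augment #2: 1→7→0→8 push 3
augment #3: 1→9→3→5→8 push 2
augment #4: 1→9→4→11→0→8 push 6
augment #5: 1→6→2→4→11→0→8 push 3
max flow = 15; residual-reachable set from 1 gives S-side
cut edges (S→T): {(4,11), (6,8), (7,0), (9,3)} total cap 15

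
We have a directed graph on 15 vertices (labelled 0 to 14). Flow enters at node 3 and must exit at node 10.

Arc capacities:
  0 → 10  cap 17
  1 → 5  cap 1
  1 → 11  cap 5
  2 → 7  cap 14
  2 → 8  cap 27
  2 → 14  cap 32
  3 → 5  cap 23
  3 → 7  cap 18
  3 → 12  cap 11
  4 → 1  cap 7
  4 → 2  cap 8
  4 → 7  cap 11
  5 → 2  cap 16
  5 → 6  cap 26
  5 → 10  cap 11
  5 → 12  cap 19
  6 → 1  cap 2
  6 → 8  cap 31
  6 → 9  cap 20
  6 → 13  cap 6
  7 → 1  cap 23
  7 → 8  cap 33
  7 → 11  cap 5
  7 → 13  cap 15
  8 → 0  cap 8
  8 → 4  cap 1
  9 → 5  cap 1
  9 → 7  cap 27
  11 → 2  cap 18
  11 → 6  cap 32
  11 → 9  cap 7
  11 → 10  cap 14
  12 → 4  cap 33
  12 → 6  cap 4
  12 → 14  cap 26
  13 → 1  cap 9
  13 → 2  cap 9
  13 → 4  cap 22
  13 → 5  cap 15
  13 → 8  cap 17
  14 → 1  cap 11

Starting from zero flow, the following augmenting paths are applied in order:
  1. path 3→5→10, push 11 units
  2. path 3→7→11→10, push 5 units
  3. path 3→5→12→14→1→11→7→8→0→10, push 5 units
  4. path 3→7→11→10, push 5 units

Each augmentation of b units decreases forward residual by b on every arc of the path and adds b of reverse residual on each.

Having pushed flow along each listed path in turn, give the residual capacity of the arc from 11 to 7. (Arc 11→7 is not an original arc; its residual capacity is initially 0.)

Residual capacity of (11,7): 5

after path 1 (3→5→10, push 11): res(11,7)=0
after path 2 (3→7→11→10, push 5): res(11,7)=5
after path 3 (3→5→12→14→1→11→7→8→0→10, push 5): res(11,7)=0
after path 4 (3→7→11→10, push 5): res(11,7)=5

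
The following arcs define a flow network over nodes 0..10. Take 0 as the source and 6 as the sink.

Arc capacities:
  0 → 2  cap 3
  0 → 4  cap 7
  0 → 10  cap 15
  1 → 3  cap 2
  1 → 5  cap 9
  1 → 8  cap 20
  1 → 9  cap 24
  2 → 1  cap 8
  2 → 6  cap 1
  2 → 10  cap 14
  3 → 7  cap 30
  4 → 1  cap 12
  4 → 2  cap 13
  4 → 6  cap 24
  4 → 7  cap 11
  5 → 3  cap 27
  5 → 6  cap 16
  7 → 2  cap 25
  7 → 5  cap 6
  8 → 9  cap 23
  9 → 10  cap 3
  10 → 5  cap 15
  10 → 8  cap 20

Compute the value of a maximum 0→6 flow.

Maximum flow value: 24

augment #1: 0→2→6 bottleneck 1, total now 1
augment #2: 0→4→6 bottleneck 7, total now 8
augment #3: 0→10→5→6 bottleneck 15, total now 23
augment #4: 0→2→1→5→6 bottleneck 1, total now 24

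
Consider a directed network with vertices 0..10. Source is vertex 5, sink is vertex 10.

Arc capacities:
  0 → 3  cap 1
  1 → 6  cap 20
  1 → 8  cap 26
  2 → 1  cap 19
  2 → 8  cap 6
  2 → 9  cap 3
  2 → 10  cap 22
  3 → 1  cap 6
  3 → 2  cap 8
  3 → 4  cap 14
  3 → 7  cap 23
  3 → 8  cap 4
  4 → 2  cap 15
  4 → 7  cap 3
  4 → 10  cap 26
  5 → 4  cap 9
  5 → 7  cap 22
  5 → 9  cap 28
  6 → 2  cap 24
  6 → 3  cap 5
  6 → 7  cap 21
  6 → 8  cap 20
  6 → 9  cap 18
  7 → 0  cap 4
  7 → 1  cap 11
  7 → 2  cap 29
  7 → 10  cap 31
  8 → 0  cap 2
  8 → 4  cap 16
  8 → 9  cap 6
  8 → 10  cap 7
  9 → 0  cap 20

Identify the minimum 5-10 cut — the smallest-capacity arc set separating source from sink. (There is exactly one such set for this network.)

Min-cut arcs: {(0,3), (5,4), (5,7)} (total capacity 32)

augment #1: 5→4→10 push 9
augment #2: 5→7→10 push 22
augment #3: 5→9→0→3→2→10 push 1
max flow = 32; residual-reachable set from 5 gives S-side
cut edges (S→T): {(0,3), (5,4), (5,7)} total cap 32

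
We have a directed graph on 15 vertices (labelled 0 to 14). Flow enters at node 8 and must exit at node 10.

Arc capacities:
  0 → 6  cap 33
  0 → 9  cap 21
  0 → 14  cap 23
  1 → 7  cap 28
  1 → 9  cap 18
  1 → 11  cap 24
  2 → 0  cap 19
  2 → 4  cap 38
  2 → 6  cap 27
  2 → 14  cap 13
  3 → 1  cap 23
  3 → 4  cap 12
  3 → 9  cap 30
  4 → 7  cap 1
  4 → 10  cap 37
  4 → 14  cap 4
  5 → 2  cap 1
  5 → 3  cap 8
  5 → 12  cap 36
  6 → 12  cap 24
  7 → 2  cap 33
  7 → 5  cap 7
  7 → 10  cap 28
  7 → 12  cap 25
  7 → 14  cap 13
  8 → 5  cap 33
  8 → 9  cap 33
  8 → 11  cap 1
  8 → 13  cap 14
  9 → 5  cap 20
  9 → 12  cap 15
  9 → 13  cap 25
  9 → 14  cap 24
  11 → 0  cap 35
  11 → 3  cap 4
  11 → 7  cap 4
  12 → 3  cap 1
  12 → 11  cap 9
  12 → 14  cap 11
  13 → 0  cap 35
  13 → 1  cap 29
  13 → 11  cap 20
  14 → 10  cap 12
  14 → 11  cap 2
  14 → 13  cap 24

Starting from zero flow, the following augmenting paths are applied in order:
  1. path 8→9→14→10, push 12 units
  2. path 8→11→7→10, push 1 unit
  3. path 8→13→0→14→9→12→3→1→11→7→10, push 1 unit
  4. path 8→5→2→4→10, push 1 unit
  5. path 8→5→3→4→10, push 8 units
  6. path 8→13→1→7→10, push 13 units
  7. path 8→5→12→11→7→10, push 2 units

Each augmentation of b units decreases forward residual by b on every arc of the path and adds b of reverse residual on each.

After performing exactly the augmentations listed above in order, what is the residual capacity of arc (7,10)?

Residual capacity of (7,10): 11

after path 1 (8→9→14→10, push 12): res(7,10)=28
after path 2 (8→11→7→10, push 1): res(7,10)=27
after path 3 (8→13→0→14→9→12→3→1→11→7→10, push 1): res(7,10)=26
after path 4 (8→5→2→4→10, push 1): res(7,10)=26
after path 5 (8→5→3→4→10, push 8): res(7,10)=26
after path 6 (8→13→1→7→10, push 13): res(7,10)=13
after path 7 (8→5→12→11→7→10, push 2): res(7,10)=11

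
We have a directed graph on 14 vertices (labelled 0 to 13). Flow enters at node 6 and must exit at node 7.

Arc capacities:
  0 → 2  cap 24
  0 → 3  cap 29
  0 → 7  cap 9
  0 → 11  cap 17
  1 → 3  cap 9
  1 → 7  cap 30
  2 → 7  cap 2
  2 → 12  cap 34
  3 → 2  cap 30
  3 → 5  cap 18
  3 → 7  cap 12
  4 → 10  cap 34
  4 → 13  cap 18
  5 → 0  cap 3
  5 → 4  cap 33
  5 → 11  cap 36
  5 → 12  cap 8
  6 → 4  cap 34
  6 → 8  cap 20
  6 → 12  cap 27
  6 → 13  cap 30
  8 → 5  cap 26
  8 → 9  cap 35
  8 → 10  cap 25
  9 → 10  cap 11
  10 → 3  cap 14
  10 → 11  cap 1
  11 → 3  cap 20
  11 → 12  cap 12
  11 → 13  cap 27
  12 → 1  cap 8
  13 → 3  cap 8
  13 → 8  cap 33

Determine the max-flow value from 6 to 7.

augment #1: 6→12→1→7 bottleneck 8, total now 8
augment #2: 6→13→3→7 bottleneck 8, total now 16
augment #3: 6→4→10→3→7 bottleneck 4, total now 20
augment #4: 6→8→5→0→7 bottleneck 3, total now 23
augment #5: 6→4→10→3→2→7 bottleneck 2, total now 25

Maximum flow value: 25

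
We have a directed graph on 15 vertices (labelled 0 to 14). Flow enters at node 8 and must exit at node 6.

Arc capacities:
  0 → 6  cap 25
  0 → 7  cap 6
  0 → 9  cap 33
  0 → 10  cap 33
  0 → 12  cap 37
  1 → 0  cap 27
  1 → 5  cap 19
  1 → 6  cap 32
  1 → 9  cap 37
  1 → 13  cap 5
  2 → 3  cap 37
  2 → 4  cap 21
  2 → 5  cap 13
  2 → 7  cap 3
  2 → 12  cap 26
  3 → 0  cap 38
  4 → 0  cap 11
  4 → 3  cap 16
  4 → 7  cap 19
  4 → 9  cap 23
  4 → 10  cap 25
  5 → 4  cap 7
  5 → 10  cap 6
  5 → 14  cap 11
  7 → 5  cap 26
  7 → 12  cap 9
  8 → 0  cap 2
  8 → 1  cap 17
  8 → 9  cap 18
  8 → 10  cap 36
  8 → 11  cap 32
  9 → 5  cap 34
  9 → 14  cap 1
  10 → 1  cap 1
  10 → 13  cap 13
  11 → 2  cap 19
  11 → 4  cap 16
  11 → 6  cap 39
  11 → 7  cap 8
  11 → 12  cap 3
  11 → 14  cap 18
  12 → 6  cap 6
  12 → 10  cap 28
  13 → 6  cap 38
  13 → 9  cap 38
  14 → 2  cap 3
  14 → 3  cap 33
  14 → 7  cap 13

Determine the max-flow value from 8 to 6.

Maximum flow value: 83

augment #1: 8→0→6 bottleneck 2, total now 2
augment #2: 8→1→6 bottleneck 17, total now 19
augment #3: 8→11→6 bottleneck 32, total now 51
augment #4: 8→10→1→6 bottleneck 1, total now 52
augment #5: 8→10→13→6 bottleneck 13, total now 65
augment #6: 8→9→5→4→0→6 bottleneck 7, total now 72
augment #7: 8→9→14→2→12→6 bottleneck 1, total now 73
augment #8: 8→9→5→14→2→12→6 bottleneck 2, total now 75
augment #9: 8→9→5→14→3→0→6 bottleneck 8, total now 83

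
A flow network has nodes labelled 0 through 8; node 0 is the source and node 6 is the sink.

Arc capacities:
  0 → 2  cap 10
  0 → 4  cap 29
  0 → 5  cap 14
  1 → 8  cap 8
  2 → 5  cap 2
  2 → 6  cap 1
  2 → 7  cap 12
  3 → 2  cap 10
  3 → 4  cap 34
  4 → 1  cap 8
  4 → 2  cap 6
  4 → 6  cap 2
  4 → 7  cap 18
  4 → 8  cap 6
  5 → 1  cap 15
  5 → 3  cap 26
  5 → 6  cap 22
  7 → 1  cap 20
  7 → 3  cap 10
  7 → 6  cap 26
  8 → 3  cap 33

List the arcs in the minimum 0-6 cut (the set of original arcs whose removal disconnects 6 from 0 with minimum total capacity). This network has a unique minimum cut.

Min-cut arcs: {(0,5), (2,5), (2,6), (4,6), (7,6)} (total capacity 45)

augment #1: 0→2→6 push 1
augment #2: 0→4→6 push 2
augment #3: 0→5→6 push 14
augment #4: 0→2→5→6 push 2
augment #5: 0→2→7→6 push 7
augment #6: 0→4→7→6 push 18
augment #7: 0→4→2→7→6 push 1
max flow = 45; residual-reachable set from 0 gives S-side
cut edges (S→T): {(0,5), (2,5), (2,6), (4,6), (7,6)} total cap 45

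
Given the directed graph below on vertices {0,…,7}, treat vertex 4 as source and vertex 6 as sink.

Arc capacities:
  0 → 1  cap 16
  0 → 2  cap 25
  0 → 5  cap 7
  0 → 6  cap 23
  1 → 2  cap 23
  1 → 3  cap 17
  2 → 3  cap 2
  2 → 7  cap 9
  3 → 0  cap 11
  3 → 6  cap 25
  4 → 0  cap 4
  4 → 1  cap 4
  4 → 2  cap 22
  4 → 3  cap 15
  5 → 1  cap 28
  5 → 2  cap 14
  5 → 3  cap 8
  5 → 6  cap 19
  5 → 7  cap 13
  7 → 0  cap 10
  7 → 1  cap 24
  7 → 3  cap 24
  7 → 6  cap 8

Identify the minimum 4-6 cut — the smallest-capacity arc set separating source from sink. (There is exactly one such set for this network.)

Min-cut arcs: {(2,3), (2,7), (4,0), (4,1), (4,3)} (total capacity 34)

augment #1: 4→0→6 push 4
augment #2: 4→3→6 push 15
augment #3: 4→1→3→6 push 4
augment #4: 4→2→3→6 push 2
augment #5: 4→2→7→6 push 8
augment #6: 4→2→7→0→6 push 1
max flow = 34; residual-reachable set from 4 gives S-side
cut edges (S→T): {(2,3), (2,7), (4,0), (4,1), (4,3)} total cap 34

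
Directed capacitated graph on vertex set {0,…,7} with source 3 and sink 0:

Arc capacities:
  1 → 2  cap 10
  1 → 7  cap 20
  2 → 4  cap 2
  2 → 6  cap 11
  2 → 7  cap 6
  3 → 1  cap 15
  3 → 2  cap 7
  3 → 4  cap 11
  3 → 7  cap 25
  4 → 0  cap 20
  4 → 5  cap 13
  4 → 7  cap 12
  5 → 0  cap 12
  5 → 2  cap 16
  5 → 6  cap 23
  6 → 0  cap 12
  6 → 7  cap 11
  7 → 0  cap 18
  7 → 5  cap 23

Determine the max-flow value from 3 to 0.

Maximum flow value: 55

augment #1: 3→4→0 bottleneck 11, total now 11
augment #2: 3→7→0 bottleneck 18, total now 29
augment #3: 3→2→4→0 bottleneck 2, total now 31
augment #4: 3→2→6→0 bottleneck 5, total now 36
augment #5: 3→7→5→0 bottleneck 7, total now 43
augment #6: 3→1→2→6→0 bottleneck 6, total now 49
augment #7: 3→1→7→5→0 bottleneck 5, total now 54
augment #8: 3→1→7→5→6→0 bottleneck 1, total now 55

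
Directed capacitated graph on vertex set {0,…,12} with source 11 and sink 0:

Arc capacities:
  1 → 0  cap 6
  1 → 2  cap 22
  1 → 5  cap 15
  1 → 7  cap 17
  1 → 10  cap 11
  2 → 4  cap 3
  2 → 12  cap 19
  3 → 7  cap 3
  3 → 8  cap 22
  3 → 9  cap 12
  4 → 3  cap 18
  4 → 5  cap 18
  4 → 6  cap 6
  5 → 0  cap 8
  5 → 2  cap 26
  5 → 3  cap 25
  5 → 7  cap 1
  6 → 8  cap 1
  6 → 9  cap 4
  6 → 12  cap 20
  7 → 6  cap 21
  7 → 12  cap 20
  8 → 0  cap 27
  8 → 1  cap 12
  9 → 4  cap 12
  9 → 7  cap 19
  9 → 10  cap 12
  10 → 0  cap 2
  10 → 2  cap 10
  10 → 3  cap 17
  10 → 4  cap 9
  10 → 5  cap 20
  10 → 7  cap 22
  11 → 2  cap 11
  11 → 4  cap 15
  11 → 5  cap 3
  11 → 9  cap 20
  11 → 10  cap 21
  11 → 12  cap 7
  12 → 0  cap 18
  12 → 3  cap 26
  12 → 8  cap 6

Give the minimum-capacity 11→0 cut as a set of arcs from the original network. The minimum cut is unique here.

augment #1: 11→5→0 push 3
augment #2: 11→10→0 push 2
augment #3: 11→12→0 push 7
augment #4: 11→2→12→0 push 11
augment #5: 11→4→5→0 push 5
augment #6: 11→4→3→8→0 push 10
augment #7: 11→10→3→8→0 push 12
augment #8: 11→9→4→6→8→0 push 1
augment #9: 11→9→7→12→8→0 push 4
augment #10: 11→9→7→12→8→1→0 push 2
max flow = 57; residual-reachable set from 11 gives S-side
cut edges (S→T): {(3,8), (5,0), (6,8), (10,0), (12,0), (12,8)} total cap 57

Min-cut arcs: {(3,8), (5,0), (6,8), (10,0), (12,0), (12,8)} (total capacity 57)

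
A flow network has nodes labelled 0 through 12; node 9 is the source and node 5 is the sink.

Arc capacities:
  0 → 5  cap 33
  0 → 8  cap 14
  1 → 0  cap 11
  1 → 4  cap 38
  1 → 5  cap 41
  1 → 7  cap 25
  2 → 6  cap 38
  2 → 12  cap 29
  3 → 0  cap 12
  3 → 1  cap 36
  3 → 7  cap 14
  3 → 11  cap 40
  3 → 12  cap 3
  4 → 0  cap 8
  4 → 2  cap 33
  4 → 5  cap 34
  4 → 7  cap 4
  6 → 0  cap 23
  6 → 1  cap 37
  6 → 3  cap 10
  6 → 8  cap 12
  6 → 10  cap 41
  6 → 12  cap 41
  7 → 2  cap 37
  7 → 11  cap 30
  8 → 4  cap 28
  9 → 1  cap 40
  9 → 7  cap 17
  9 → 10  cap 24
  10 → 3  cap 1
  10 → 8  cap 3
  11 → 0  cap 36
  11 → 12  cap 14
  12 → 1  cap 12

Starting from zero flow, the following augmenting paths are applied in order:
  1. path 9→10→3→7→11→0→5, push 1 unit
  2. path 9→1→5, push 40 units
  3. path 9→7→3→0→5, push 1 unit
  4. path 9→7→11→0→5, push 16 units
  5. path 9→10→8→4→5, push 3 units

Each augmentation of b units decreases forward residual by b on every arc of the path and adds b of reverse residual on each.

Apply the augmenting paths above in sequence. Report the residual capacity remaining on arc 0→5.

Residual capacity of (0,5): 15

after path 1 (9→10→3→7→11→0→5, push 1): res(0,5)=32
after path 2 (9→1→5, push 40): res(0,5)=32
after path 3 (9→7→3→0→5, push 1): res(0,5)=31
after path 4 (9→7→11→0→5, push 16): res(0,5)=15
after path 5 (9→10→8→4→5, push 3): res(0,5)=15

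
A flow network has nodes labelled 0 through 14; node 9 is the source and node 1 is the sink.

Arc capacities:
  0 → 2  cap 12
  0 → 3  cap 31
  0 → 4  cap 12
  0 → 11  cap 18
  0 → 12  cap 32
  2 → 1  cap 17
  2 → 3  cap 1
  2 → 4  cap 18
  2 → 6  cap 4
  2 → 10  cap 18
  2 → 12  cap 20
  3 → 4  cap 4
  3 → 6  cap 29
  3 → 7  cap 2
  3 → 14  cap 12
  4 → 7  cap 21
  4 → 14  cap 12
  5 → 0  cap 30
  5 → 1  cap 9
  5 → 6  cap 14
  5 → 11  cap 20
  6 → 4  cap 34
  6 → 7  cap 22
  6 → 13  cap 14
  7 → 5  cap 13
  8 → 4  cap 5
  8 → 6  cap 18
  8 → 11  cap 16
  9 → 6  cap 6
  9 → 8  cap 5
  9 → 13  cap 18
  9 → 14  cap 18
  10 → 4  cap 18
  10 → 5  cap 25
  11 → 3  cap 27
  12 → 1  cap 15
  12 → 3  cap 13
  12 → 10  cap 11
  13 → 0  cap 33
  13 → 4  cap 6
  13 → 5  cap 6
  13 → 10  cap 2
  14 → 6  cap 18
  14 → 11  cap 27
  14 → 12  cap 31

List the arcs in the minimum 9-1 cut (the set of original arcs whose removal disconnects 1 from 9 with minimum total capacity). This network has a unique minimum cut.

augment #1: 9→13→5→1 push 6
augment #2: 9→14→12→1 push 15
augment #3: 9→6→7→5→1 push 3
augment #4: 9→13→0→2→1 push 12
max flow = 36; residual-reachable set from 9 gives S-side
cut edges (S→T): {(0,2), (5,1), (12,1)} total cap 36

Min-cut arcs: {(0,2), (5,1), (12,1)} (total capacity 36)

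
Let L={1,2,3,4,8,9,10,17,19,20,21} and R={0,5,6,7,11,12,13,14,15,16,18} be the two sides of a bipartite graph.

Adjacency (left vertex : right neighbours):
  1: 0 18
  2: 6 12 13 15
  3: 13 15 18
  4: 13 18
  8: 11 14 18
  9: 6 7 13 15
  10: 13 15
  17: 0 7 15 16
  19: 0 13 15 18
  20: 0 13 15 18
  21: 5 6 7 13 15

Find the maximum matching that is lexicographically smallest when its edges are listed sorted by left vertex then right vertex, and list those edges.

|M| = 9 (so the lex-smallest maximum matching has 9 edges)
process left vertices in ascending order; for each, take the smallest-labelled available neighbour that still permits 9 edges overall, or leave it unmatched if none does
lex-smallest matching: {1-0, 2-6, 3-13, 4-18, 8-11, 9-7, 10-15, 17-16, 21-5}

Lex-smallest maximum matching: {(1,0), (2,6), (3,13), (4,18), (8,11), (9,7), (10,15), (17,16), (21,5)}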